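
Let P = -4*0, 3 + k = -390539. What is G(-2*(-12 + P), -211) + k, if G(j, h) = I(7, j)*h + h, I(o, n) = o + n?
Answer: -397294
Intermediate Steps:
k = -390542 (k = -3 - 390539 = -390542)
P = 0
I(o, n) = n + o
G(j, h) = h + h*(7 + j) (G(j, h) = (j + 7)*h + h = (7 + j)*h + h = h*(7 + j) + h = h + h*(7 + j))
G(-2*(-12 + P), -211) + k = -211*(8 - 2*(-12 + 0)) - 390542 = -211*(8 - 2*(-12)) - 390542 = -211*(8 + 24) - 390542 = -211*32 - 390542 = -6752 - 390542 = -397294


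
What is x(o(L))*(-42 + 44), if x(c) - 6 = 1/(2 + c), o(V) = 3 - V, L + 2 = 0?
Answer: 86/7 ≈ 12.286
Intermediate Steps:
L = -2 (L = -2 + 0 = -2)
x(c) = 6 + 1/(2 + c)
x(o(L))*(-42 + 44) = ((13 + 6*(3 - 1*(-2)))/(2 + (3 - 1*(-2))))*(-42 + 44) = ((13 + 6*(3 + 2))/(2 + (3 + 2)))*2 = ((13 + 6*5)/(2 + 5))*2 = ((13 + 30)/7)*2 = ((1/7)*43)*2 = (43/7)*2 = 86/7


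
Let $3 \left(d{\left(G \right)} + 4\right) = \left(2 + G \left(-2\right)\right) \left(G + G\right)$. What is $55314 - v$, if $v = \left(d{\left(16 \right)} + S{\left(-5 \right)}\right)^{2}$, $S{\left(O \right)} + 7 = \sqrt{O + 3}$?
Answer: $-54245 + 662 i \sqrt{2} \approx -54245.0 + 936.21 i$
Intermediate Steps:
$S{\left(O \right)} = -7 + \sqrt{3 + O}$ ($S{\left(O \right)} = -7 + \sqrt{O + 3} = -7 + \sqrt{3 + O}$)
$d{\left(G \right)} = -4 + \frac{2 G \left(2 - 2 G\right)}{3}$ ($d{\left(G \right)} = -4 + \frac{\left(2 + G \left(-2\right)\right) \left(G + G\right)}{3} = -4 + \frac{\left(2 - 2 G\right) 2 G}{3} = -4 + \frac{2 G \left(2 - 2 G\right)}{3}$)
$v = \left(-331 + i \sqrt{2}\right)^{2}$ ($v = \left(\left(-4 - \frac{4 \cdot 16^{2}}{3} + \frac{4}{3} \cdot 16\right) - \left(7 - \sqrt{3 - 5}\right)\right)^{2} = \left(\left(-4 - \frac{1024}{3} + \frac{64}{3}\right) - \left(7 - \sqrt{-2}\right)\right)^{2} = \left(\left(-4 - \frac{1024}{3} + \frac{64}{3}\right) - \left(7 - i \sqrt{2}\right)\right)^{2} = \left(-324 - \left(7 - i \sqrt{2}\right)\right)^{2} = \left(-331 + i \sqrt{2}\right)^{2} \approx 1.0956 \cdot 10^{5} - 936.2 i$)
$55314 - v = 55314 - \left(331 - i \sqrt{2}\right)^{2}$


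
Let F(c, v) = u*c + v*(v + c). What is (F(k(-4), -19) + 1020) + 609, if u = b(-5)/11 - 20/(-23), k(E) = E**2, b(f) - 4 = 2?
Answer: 432286/253 ≈ 1708.6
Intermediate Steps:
b(f) = 6 (b(f) = 4 + 2 = 6)
u = 358/253 (u = 6/11 - 20/(-23) = 6*(1/11) - 20*(-1/23) = 6/11 + 20/23 = 358/253 ≈ 1.4150)
F(c, v) = 358*c/253 + v*(c + v) (F(c, v) = 358*c/253 + v*(v + c) = 358*c/253 + v*(c + v))
(F(k(-4), -19) + 1020) + 609 = (((-19)**2 + (358/253)*(-4)**2 + (-4)**2*(-19)) + 1020) + 609 = ((361 + (358/253)*16 + 16*(-19)) + 1020) + 609 = ((361 + 5728/253 - 304) + 1020) + 609 = (20149/253 + 1020) + 609 = 278209/253 + 609 = 432286/253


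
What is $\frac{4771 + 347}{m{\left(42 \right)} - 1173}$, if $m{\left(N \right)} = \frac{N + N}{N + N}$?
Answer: $- \frac{2559}{586} \approx -4.3669$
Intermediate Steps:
$m{\left(N \right)} = 1$ ($m{\left(N \right)} = \frac{2 N}{2 N} = 2 N \frac{1}{2 N} = 1$)
$\frac{4771 + 347}{m{\left(42 \right)} - 1173} = \frac{4771 + 347}{1 - 1173} = \frac{5118}{-1172} = 5118 \left(- \frac{1}{1172}\right) = - \frac{2559}{586}$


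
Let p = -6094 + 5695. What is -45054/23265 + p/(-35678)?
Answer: -177572653/92227630 ≈ -1.9254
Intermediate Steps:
p = -399
-45054/23265 + p/(-35678) = -45054/23265 - 399/(-35678) = -45054*1/23265 - 399*(-1/35678) = -5006/2585 + 399/35678 = -177572653/92227630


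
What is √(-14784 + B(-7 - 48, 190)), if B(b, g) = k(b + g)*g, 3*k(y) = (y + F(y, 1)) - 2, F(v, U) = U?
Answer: 2*I*√14169/3 ≈ 79.356*I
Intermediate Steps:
k(y) = -⅓ + y/3 (k(y) = ((y + 1) - 2)/3 = ((1 + y) - 2)/3 = (-1 + y)/3 = -⅓ + y/3)
B(b, g) = g*(-⅓ + b/3 + g/3) (B(b, g) = (-⅓ + (b + g)/3)*g = (-⅓ + (b/3 + g/3))*g = (-⅓ + b/3 + g/3)*g = g*(-⅓ + b/3 + g/3))
√(-14784 + B(-7 - 48, 190)) = √(-14784 + (⅓)*190*(-1 + (-7 - 48) + 190)) = √(-14784 + (⅓)*190*(-1 - 55 + 190)) = √(-14784 + (⅓)*190*134) = √(-14784 + 25460/3) = √(-18892/3) = 2*I*√14169/3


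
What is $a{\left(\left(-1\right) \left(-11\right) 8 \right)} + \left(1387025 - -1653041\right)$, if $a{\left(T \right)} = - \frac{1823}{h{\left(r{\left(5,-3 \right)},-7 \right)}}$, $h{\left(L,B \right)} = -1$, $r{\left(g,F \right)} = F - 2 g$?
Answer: $3041889$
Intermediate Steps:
$a{\left(T \right)} = 1823$ ($a{\left(T \right)} = - \frac{1823}{-1} = \left(-1823\right) \left(-1\right) = 1823$)
$a{\left(\left(-1\right) \left(-11\right) 8 \right)} + \left(1387025 - -1653041\right) = 1823 + \left(1387025 - -1653041\right) = 1823 + \left(1387025 + 1653041\right) = 1823 + 3040066 = 3041889$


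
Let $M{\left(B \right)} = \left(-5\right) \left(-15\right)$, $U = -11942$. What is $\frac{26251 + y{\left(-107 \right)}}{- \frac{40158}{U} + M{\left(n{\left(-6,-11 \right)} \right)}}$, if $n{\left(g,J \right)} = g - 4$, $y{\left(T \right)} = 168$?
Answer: $\frac{157747849}{467904} \approx 337.14$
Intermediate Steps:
$n{\left(g,J \right)} = -4 + g$
$M{\left(B \right)} = 75$
$\frac{26251 + y{\left(-107 \right)}}{- \frac{40158}{U} + M{\left(n{\left(-6,-11 \right)} \right)}} = \frac{26251 + 168}{- \frac{40158}{-11942} + 75} = \frac{26419}{\left(-40158\right) \left(- \frac{1}{11942}\right) + 75} = \frac{26419}{\frac{20079}{5971} + 75} = \frac{26419}{\frac{467904}{5971}} = 26419 \cdot \frac{5971}{467904} = \frac{157747849}{467904}$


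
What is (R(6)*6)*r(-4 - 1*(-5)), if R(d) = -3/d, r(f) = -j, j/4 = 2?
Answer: 24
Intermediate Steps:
j = 8 (j = 4*2 = 8)
r(f) = -8 (r(f) = -1*8 = -8)
(R(6)*6)*r(-4 - 1*(-5)) = (-3/6*6)*(-8) = (-3*⅙*6)*(-8) = -½*6*(-8) = -3*(-8) = 24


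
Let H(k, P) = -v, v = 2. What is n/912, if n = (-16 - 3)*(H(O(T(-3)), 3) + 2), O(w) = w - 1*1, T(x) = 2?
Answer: 0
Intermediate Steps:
O(w) = -1 + w (O(w) = w - 1 = -1 + w)
H(k, P) = -2 (H(k, P) = -1*2 = -2)
n = 0 (n = (-16 - 3)*(-2 + 2) = -19*0 = 0)
n/912 = 0/912 = (1/912)*0 = 0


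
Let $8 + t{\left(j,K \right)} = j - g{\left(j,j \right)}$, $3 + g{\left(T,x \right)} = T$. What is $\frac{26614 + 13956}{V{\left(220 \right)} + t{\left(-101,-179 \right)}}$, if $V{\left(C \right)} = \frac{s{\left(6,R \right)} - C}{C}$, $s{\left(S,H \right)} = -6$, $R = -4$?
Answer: $- \frac{4462700}{663} \approx -6731.1$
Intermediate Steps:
$g{\left(T,x \right)} = -3 + T$
$t{\left(j,K \right)} = -5$ ($t{\left(j,K \right)} = -8 + \left(j - \left(-3 + j\right)\right) = -8 + 3 = -5$)
$V{\left(C \right)} = \frac{-6 - C}{C}$
$\frac{26614 + 13956}{V{\left(220 \right)} + t{\left(-101,-179 \right)}} = \frac{26614 + 13956}{\frac{-6 - 220}{220} - 5} = \frac{40570}{\frac{-6 - 220}{220} - 5} = \frac{40570}{\frac{1}{220} \left(-226\right) - 5} = \frac{40570}{- \frac{113}{110} - 5} = \frac{40570}{- \frac{663}{110}} = 40570 \left(- \frac{110}{663}\right) = - \frac{4462700}{663}$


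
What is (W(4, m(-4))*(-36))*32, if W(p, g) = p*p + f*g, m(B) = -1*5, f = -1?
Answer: -24192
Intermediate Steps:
m(B) = -5
W(p, g) = p**2 - g (W(p, g) = p*p - g = p**2 - g)
(W(4, m(-4))*(-36))*32 = ((4**2 - 1*(-5))*(-36))*32 = ((16 + 5)*(-36))*32 = (21*(-36))*32 = -756*32 = -24192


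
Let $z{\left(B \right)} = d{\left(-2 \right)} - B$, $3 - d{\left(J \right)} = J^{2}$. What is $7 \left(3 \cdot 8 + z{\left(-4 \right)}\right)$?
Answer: $189$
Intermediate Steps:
$d{\left(J \right)} = 3 - J^{2}$
$z{\left(B \right)} = -1 - B$ ($z{\left(B \right)} = \left(3 - \left(-2\right)^{2}\right) - B = \left(3 - 4\right) - B = -1 - B$)
$7 \left(3 \cdot 8 + z{\left(-4 \right)}\right) = 7 \left(3 \cdot 8 - -3\right) = 7 \left(24 + \left(-1 + 4\right)\right) = 7 \left(24 + 3\right) = 7 \cdot 27 = 189$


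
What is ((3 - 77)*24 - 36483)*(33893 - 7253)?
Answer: -1019219760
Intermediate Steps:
((3 - 77)*24 - 36483)*(33893 - 7253) = (-74*24 - 36483)*26640 = (-1776 - 36483)*26640 = -38259*26640 = -1019219760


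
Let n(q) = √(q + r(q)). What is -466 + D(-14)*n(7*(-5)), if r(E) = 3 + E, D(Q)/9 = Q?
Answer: -466 - 126*I*√67 ≈ -466.0 - 1031.4*I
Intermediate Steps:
D(Q) = 9*Q
n(q) = √(3 + 2*q) (n(q) = √(q + (3 + q)) = √(3 + 2*q))
-466 + D(-14)*n(7*(-5)) = -466 + (9*(-14))*√(3 + 2*(7*(-5))) = -466 - 126*√(3 + 2*(-35)) = -466 - 126*√(3 - 70) = -466 - 126*I*√67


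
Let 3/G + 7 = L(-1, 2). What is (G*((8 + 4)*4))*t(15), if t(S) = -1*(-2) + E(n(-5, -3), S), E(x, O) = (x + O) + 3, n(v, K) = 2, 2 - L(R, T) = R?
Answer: -792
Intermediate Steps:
L(R, T) = 2 - R
E(x, O) = 3 + O + x (E(x, O) = (O + x) + 3 = 3 + O + x)
t(S) = 7 + S (t(S) = -1*(-2) + (3 + S + 2) = 2 + (5 + S) = 7 + S)
G = -3/4 (G = 3/(-7 + (2 - 1*(-1))) = 3/(-7 + (2 + 1)) = 3/(-7 + 3) = 3/(-4) = 3*(-1/4) = -3/4 ≈ -0.75000)
(G*((8 + 4)*4))*t(15) = (-3*(8 + 4)*4/4)*(7 + 15) = -9*4*22 = -3/4*48*22 = -36*22 = -792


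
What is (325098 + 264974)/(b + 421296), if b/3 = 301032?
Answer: 73759/165549 ≈ 0.44554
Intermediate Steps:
b = 903096 (b = 3*301032 = 903096)
(325098 + 264974)/(b + 421296) = (325098 + 264974)/(903096 + 421296) = 590072/1324392 = 590072*(1/1324392) = 73759/165549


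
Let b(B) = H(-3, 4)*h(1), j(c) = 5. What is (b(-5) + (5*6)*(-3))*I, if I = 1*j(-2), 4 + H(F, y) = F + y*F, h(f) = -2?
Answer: -260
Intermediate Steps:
H(F, y) = -4 + F + F*y (H(F, y) = -4 + (F + y*F) = -4 + (F + F*y) = -4 + F + F*y)
I = 5 (I = 1*5 = 5)
b(B) = 38 (b(B) = (-4 - 3 - 3*4)*(-2) = (-4 - 3 - 12)*(-2) = -19*(-2) = 38)
(b(-5) + (5*6)*(-3))*I = (38 + (5*6)*(-3))*5 = (38 + 30*(-3))*5 = (38 - 90)*5 = -52*5 = -260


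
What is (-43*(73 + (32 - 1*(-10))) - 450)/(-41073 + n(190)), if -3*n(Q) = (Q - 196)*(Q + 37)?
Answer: 5395/40619 ≈ 0.13282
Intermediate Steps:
n(Q) = -(-196 + Q)*(37 + Q)/3 (n(Q) = -(Q - 196)*(Q + 37)/3 = -(-196 + Q)*(37 + Q)/3)
(-43*(73 + (32 - 1*(-10))) - 450)/(-41073 + n(190)) = (-43*(73 + (32 - 1*(-10))) - 450)/(-41073 + (7252/3 + 53*190 - ⅓*190²)) = (-43*(73 + (32 + 10)) - 450)/(-41073 + (7252/3 + 10070 - ⅓*36100)) = (-43*(73 + 42) - 450)/(-41073 + (7252/3 + 10070 - 36100/3)) = (-43*115 - 450)/(-41073 + 454) = (-4945 - 450)/(-40619) = -5395*(-1/40619) = 5395/40619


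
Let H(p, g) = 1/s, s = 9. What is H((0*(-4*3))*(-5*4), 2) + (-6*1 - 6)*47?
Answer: -5075/9 ≈ -563.89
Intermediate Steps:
H(p, g) = ⅑ (H(p, g) = 1/9 = ⅑)
H((0*(-4*3))*(-5*4), 2) + (-6*1 - 6)*47 = ⅑ + (-6*1 - 6)*47 = ⅑ + (-6 - 6)*47 = ⅑ - 12*47 = ⅑ - 564 = -5075/9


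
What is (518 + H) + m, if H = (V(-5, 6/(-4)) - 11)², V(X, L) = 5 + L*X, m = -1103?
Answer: -2331/4 ≈ -582.75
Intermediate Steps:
H = 9/4 (H = ((5 + (6/(-4))*(-5)) - 11)² = ((5 + (6*(-¼))*(-5)) - 11)² = ((5 - 3/2*(-5)) - 11)² = ((5 + 15/2) - 11)² = (25/2 - 11)² = (3/2)² = 9/4 ≈ 2.2500)
(518 + H) + m = (518 + 9/4) - 1103 = 2081/4 - 1103 = -2331/4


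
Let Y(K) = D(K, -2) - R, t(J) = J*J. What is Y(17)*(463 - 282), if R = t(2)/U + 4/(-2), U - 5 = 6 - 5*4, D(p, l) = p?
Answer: 31675/9 ≈ 3519.4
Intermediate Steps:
U = -9 (U = 5 + (6 - 5*4) = 5 + (6 - 20) = 5 - 14 = -9)
t(J) = J**2
R = -22/9 (R = 2**2/(-9) + 4/(-2) = 4*(-1/9) + 4*(-1/2) = -4/9 - 2 = -22/9 ≈ -2.4444)
Y(K) = 22/9 + K (Y(K) = K - 1*(-22/9) = K + 22/9 = 22/9 + K)
Y(17)*(463 - 282) = (22/9 + 17)*(463 - 282) = (175/9)*181 = 31675/9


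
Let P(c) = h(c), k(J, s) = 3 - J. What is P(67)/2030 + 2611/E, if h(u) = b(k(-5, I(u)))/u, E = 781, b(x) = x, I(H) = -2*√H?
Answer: 177564179/53111905 ≈ 3.3432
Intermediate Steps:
h(u) = 8/u (h(u) = (3 - 1*(-5))/u = (3 + 5)/u = 8/u)
P(c) = 8/c
P(67)/2030 + 2611/E = (8/67)/2030 + 2611/781 = (8*(1/67))*(1/2030) + 2611*(1/781) = (8/67)*(1/2030) + 2611/781 = 4/68005 + 2611/781 = 177564179/53111905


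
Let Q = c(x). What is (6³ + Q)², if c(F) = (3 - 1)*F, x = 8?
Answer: 53824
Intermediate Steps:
c(F) = 2*F
Q = 16 (Q = 2*8 = 16)
(6³ + Q)² = (6³ + 16)² = (216 + 16)² = 232² = 53824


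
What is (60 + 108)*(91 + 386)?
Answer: 80136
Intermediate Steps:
(60 + 108)*(91 + 386) = 168*477 = 80136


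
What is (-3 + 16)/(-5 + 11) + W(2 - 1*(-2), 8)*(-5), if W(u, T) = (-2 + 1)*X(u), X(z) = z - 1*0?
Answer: 133/6 ≈ 22.167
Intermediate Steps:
X(z) = z (X(z) = z + 0 = z)
W(u, T) = -u (W(u, T) = (-2 + 1)*u = -u)
(-3 + 16)/(-5 + 11) + W(2 - 1*(-2), 8)*(-5) = (-3 + 16)/(-5 + 11) - (2 - 1*(-2))*(-5) = 13/6 - (2 + 2)*(-5) = 13*(1/6) - 1*4*(-5) = 13/6 - 4*(-5) = 13/6 + 20 = 133/6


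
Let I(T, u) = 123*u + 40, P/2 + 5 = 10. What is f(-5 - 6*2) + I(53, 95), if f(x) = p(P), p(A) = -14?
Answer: 11711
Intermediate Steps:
P = 10 (P = -10 + 2*10 = -10 + 20 = 10)
f(x) = -14
I(T, u) = 40 + 123*u
f(-5 - 6*2) + I(53, 95) = -14 + (40 + 123*95) = -14 + (40 + 11685) = -14 + 11725 = 11711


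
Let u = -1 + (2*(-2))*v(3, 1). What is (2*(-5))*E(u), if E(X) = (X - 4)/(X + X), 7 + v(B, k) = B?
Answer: -11/3 ≈ -3.6667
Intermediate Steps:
v(B, k) = -7 + B
u = 15 (u = -1 + (2*(-2))*(-7 + 3) = -1 - 4*(-4) = -1 + 16 = 15)
E(X) = (-4 + X)/(2*X) (E(X) = (-4 + X)/((2*X)) = (-4 + X)*(1/(2*X)) = (-4 + X)/(2*X))
(2*(-5))*E(u) = (2*(-5))*((1/2)*(-4 + 15)/15) = -5*11/15 = -10*11/30 = -11/3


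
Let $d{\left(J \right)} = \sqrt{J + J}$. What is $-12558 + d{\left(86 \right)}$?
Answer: $-12558 + 2 \sqrt{43} \approx -12545.0$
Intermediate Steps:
$d{\left(J \right)} = \sqrt{2} \sqrt{J}$ ($d{\left(J \right)} = \sqrt{2 J} = \sqrt{2} \sqrt{J}$)
$-12558 + d{\left(86 \right)} = -12558 + \sqrt{2} \sqrt{86} = -12558 + 2 \sqrt{43}$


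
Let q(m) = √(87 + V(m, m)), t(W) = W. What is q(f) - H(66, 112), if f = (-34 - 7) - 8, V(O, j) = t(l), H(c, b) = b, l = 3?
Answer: -112 + 3*√10 ≈ -102.51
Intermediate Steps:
V(O, j) = 3
f = -49 (f = -41 - 8 = -49)
q(m) = 3*√10 (q(m) = √(87 + 3) = √90 = 3*√10)
q(f) - H(66, 112) = 3*√10 - 1*112 = 3*√10 - 112 = -112 + 3*√10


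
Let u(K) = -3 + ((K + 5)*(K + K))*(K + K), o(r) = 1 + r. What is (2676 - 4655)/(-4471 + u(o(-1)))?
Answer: 1979/4474 ≈ 0.44233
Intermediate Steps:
u(K) = -3 + 4*K²*(5 + K) (u(K) = -3 + ((5 + K)*(2*K))*(2*K) = -3 + (2*K*(5 + K))*(2*K) = -3 + 4*K²*(5 + K))
(2676 - 4655)/(-4471 + u(o(-1))) = (2676 - 4655)/(-4471 + (-3 + 4*(1 - 1)³ + 20*(1 - 1)²)) = -1979/(-4471 + (-3 + 4*0³ + 20*0²)) = -1979/(-4471 + (-3 + 4*0 + 20*0)) = -1979/(-4471 + (-3 + 0 + 0)) = -1979/(-4471 - 3) = -1979/(-4474) = -1979*(-1/4474) = 1979/4474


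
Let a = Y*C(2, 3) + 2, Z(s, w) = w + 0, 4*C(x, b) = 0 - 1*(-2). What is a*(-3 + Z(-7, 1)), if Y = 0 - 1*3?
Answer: -1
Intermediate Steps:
Y = -3 (Y = 0 - 3 = -3)
C(x, b) = 1/2 (C(x, b) = (0 - 1*(-2))/4 = (0 + 2)/4 = (1/4)*2 = 1/2)
Z(s, w) = w
a = 1/2 (a = -3*1/2 + 2 = -3/2 + 2 = 1/2 ≈ 0.50000)
a*(-3 + Z(-7, 1)) = (-3 + 1)/2 = (1/2)*(-2) = -1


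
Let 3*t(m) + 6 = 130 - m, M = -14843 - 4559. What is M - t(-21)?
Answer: -58351/3 ≈ -19450.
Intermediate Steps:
M = -19402
t(m) = 124/3 - m/3 (t(m) = -2 + (130 - m)/3 = -2 + (130/3 - m/3) = 124/3 - m/3)
M - t(-21) = -19402 - (124/3 - ⅓*(-21)) = -19402 - (124/3 + 7) = -19402 - 1*145/3 = -19402 - 145/3 = -58351/3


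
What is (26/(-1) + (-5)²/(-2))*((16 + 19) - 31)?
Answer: -154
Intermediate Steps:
(26/(-1) + (-5)²/(-2))*((16 + 19) - 31) = (26*(-1) + 25*(-½))*(35 - 31) = (-26 - 25/2)*4 = -77/2*4 = -154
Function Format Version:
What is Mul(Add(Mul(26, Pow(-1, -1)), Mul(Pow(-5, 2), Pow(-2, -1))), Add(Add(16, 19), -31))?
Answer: -154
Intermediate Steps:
Mul(Add(Mul(26, Pow(-1, -1)), Mul(Pow(-5, 2), Pow(-2, -1))), Add(Add(16, 19), -31)) = Mul(Add(Mul(26, -1), Mul(25, Rational(-1, 2))), Add(35, -31)) = Mul(Add(-26, Rational(-25, 2)), 4) = Mul(Rational(-77, 2), 4) = -154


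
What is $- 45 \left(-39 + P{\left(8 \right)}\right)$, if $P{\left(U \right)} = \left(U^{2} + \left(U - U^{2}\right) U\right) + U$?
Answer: $18675$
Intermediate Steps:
$P{\left(U \right)} = U + U^{2} + U \left(U - U^{2}\right)$ ($P{\left(U \right)} = \left(U^{2} + U \left(U - U^{2}\right)\right) + U = U + U^{2} + U \left(U - U^{2}\right)$)
$- 45 \left(-39 + P{\left(8 \right)}\right) = - 45 \left(-39 + 8 \left(1 - 8^{2} + 2 \cdot 8\right)\right) = - 45 \left(-39 + 8 \left(1 - 64 + 16\right)\right) = - 45 \left(-39 + 8 \left(-47\right)\right) = - 45 \left(-39 - 376\right) = \left(-45\right) \left(-415\right) = 18675$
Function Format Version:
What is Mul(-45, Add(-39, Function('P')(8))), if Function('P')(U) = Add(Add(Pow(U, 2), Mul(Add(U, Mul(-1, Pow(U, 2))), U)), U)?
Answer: 18675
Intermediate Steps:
Function('P')(U) = Add(U, Pow(U, 2), Mul(U, Add(U, Mul(-1, Pow(U, 2))))) (Function('P')(U) = Add(Add(Pow(U, 2), Mul(U, Add(U, Mul(-1, Pow(U, 2))))), U) = Add(U, Pow(U, 2), Mul(U, Add(U, Mul(-1, Pow(U, 2))))))
Mul(-45, Add(-39, Function('P')(8))) = Mul(-45, Add(-39, Mul(8, Add(1, Mul(-1, Pow(8, 2)), Mul(2, 8))))) = Mul(-45, Add(-39, Mul(8, Add(1, Mul(-1, 64), 16)))) = Mul(-45, Add(-39, Mul(8, Add(1, -64, 16)))) = Mul(-45, Add(-39, Mul(8, -47))) = Mul(-45, Add(-39, -376)) = Mul(-45, -415) = 18675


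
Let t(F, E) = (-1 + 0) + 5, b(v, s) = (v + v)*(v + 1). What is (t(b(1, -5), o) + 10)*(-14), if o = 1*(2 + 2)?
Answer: -196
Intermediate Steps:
o = 4 (o = 1*4 = 4)
b(v, s) = 2*v*(1 + v) (b(v, s) = (2*v)*(1 + v) = 2*v*(1 + v))
t(F, E) = 4 (t(F, E) = -1 + 5 = 4)
(t(b(1, -5), o) + 10)*(-14) = (4 + 10)*(-14) = 14*(-14) = -196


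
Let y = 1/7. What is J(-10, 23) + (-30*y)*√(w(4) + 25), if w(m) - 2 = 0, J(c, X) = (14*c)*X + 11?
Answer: -3209 - 90*√3/7 ≈ -3231.3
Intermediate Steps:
J(c, X) = 11 + 14*X*c (J(c, X) = 14*X*c + 11 = 11 + 14*X*c)
y = ⅐ ≈ 0.14286
w(m) = 2 (w(m) = 2 + 0 = 2)
J(-10, 23) + (-30*y)*√(w(4) + 25) = (11 + 14*23*(-10)) + (-30*⅐)*√(2 + 25) = (11 - 3220) - 90*√3/7 = -3209 - 90*√3/7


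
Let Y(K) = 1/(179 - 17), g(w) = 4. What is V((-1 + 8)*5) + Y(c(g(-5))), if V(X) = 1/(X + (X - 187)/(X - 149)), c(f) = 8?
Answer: 595/17658 ≈ 0.033696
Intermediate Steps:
Y(K) = 1/162
V(X) = 1/(X + (-187 + X)/(-149 + X))
V((-1 + 8)*5) + Y(c(g(-5))) = (149 - (-1 + 8)*5)/(187 - ((-1 + 8)*5)**2 + 148*((-1 + 8)*5)) + 1/162 = (149 - 7*5)/(187 - (7*5)**2 + 148*(7*5)) + 1/162 = (149 - 1*35)/(187 - 1*35**2 + 148*35) + 1/162 = (149 - 35)/(187 - 1*1225 + 5180) + 1/162 = 114/(187 - 1225 + 5180) + 1/162 = 114/4142 + 1/162 = (1/4142)*114 + 1/162 = 3/109 + 1/162 = 595/17658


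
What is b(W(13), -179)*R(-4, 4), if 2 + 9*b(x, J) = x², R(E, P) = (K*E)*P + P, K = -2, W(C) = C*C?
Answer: 114236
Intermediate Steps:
W(C) = C²
R(E, P) = P - 2*E*P (R(E, P) = (-2*E)*P + P = -2*E*P + P = P - 2*E*P)
b(x, J) = -2/9 + x²/9
b(W(13), -179)*R(-4, 4) = (-2/9 + (13²)²/9)*(4*(1 - 2*(-4))) = (-2/9 + (⅑)*169²)*(4*(1 + 8)) = (-2/9 + (⅑)*28561)*(4*9) = (-2/9 + 28561/9)*36 = (28559/9)*36 = 114236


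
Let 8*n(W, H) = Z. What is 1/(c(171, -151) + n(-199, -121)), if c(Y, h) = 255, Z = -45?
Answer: 8/1995 ≈ 0.0040100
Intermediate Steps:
n(W, H) = -45/8 (n(W, H) = (1/8)*(-45) = -45/8)
1/(c(171, -151) + n(-199, -121)) = 1/(255 - 45/8) = 1/(1995/8) = 8/1995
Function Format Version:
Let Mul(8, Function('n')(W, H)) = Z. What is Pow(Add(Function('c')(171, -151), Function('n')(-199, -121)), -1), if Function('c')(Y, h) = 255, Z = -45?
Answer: Rational(8, 1995) ≈ 0.0040100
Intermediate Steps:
Function('n')(W, H) = Rational(-45, 8) (Function('n')(W, H) = Mul(Rational(1, 8), -45) = Rational(-45, 8))
Pow(Add(Function('c')(171, -151), Function('n')(-199, -121)), -1) = Pow(Add(255, Rational(-45, 8)), -1) = Pow(Rational(1995, 8), -1) = Rational(8, 1995)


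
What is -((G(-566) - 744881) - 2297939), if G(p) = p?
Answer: 3043386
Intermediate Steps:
-((G(-566) - 744881) - 2297939) = -((-566 - 744881) - 2297939) = -(-745447 - 2297939) = -1*(-3043386) = 3043386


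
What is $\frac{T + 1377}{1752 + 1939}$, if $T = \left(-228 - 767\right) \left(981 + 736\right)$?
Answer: $- \frac{1707038}{3691} \approx -462.49$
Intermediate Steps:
$T = -1708415$ ($T = \left(-995\right) 1717 = -1708415$)
$\frac{T + 1377}{1752 + 1939} = \frac{-1708415 + 1377}{1752 + 1939} = - \frac{1707038}{3691}$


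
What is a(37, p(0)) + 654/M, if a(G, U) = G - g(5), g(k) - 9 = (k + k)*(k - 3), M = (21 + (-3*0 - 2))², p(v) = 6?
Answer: 3542/361 ≈ 9.8116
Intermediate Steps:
M = 361 (M = (21 + (0 - 2))² = (21 - 2)² = 19² = 361)
g(k) = 9 + 2*k*(-3 + k) (g(k) = 9 + (k + k)*(k - 3) = 9 + (2*k)*(-3 + k) = 9 + 2*k*(-3 + k))
a(G, U) = -29 + G (a(G, U) = G - (9 - 6*5 + 2*5²) = G - (9 - 30 + 2*25) = G - (9 - 30 + 50) = G - 1*29 = G - 29 = -29 + G)
a(37, p(0)) + 654/M = (-29 + 37) + 654/361 = 8 + 654*(1/361) = 8 + 654/361 = 3542/361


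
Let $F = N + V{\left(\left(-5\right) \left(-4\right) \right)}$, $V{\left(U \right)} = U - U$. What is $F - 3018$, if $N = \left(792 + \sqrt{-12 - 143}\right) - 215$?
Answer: $-2441 + i \sqrt{155} \approx -2441.0 + 12.45 i$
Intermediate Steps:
$N = 577 + i \sqrt{155}$ ($N = \left(792 + \sqrt{-155}\right) - 215 = \left(792 + i \sqrt{155}\right) - 215 = 577 + i \sqrt{155} \approx 577.0 + 12.45 i$)
$V{\left(U \right)} = 0$
$F = 577 + i \sqrt{155}$ ($F = \left(577 + i \sqrt{155}\right) + 0 = 577 + i \sqrt{155} \approx 577.0 + 12.45 i$)
$F - 3018 = \left(577 + i \sqrt{155}\right) - 3018 = -2441 + i \sqrt{155}$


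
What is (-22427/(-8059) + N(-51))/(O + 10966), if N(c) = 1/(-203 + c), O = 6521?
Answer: 1896133/11931881394 ≈ 0.00015891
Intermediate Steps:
(-22427/(-8059) + N(-51))/(O + 10966) = (-22427/(-8059) + 1/(-203 - 51))/(6521 + 10966) = (-22427*(-1/8059) + 1/(-254))/17487 = (22427/8059 - 1/254)*(1/17487) = (5688399/2046986)*(1/17487) = 1896133/11931881394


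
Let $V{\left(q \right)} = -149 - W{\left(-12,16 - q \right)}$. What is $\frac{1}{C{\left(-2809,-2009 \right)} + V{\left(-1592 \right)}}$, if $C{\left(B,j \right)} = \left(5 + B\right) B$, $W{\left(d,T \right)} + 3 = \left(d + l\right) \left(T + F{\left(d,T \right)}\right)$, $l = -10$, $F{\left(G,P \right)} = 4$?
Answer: $\frac{1}{7911754} \approx 1.2639 \cdot 10^{-7}$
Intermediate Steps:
$W{\left(d,T \right)} = -3 + \left(-10 + d\right) \left(4 + T\right)$ ($W{\left(d,T \right)} = -3 + \left(d - 10\right) \left(T + 4\right) = -3 + \left(-10 + d\right) \left(4 + T\right)$)
$C{\left(B,j \right)} = B \left(5 + B\right)$
$V{\left(q \right)} = 294 - 22 q$ ($V{\left(q \right)} = -149 - \left(-43 - 10 \left(16 - q\right) + 4 \left(-12\right) + \left(16 - q\right) \left(-12\right)\right) = -149 - \left(-43 + \left(-160 + 10 q\right) - 48 + \left(-192 + 12 q\right)\right) = -149 - \left(-443 + 22 q\right) = 294 - 22 q$)
$\frac{1}{C{\left(-2809,-2009 \right)} + V{\left(-1592 \right)}} = \frac{1}{- 2809 \left(5 - 2809\right) + \left(294 - -35024\right)} = \frac{1}{\left(-2809\right) \left(-2804\right) + \left(294 + 35024\right)} = \frac{1}{7876436 + 35318} = \frac{1}{7911754}$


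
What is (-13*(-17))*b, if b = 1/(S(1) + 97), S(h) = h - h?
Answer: 221/97 ≈ 2.2784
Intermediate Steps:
S(h) = 0
b = 1/97 (b = 1/(0 + 97) = 1/97 ≈ 0.010309)
(-13*(-17))*b = -13*(-17)*(1/97) = 221*(1/97) = 221/97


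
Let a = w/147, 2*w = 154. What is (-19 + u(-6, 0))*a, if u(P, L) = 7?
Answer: -44/7 ≈ -6.2857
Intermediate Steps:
w = 77 (w = (½)*154 = 77)
a = 11/21 (a = 77/147 = 77*(1/147) = 11/21 ≈ 0.52381)
(-19 + u(-6, 0))*a = (-19 + 7)*(11/21) = -12*11/21 = -44/7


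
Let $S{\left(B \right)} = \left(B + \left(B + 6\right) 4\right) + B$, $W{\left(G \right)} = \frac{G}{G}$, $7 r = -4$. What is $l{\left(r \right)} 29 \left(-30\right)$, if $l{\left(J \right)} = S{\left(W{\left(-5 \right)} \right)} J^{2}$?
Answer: $- \frac{417600}{49} \approx -8522.5$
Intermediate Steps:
$r = - \frac{4}{7}$ ($r = \frac{1}{7} \left(-4\right) = - \frac{4}{7} \approx -0.57143$)
$W{\left(G \right)} = 1$
$S{\left(B \right)} = 24 + 6 B$ ($S{\left(B \right)} = \left(B + \left(6 + B\right) 4\right) + B = \left(B + \left(24 + 4 B\right)\right) + B = \left(24 + 5 B\right) + B = 24 + 6 B$)
$l{\left(J \right)} = 30 J^{2}$ ($l{\left(J \right)} = \left(24 + 6 \cdot 1\right) J^{2} = \left(24 + 6\right) J^{2} = 30 J^{2}$)
$l{\left(r \right)} 29 \left(-30\right) = 30 \left(- \frac{4}{7}\right)^{2} \cdot 29 \left(-30\right) = 30 \cdot \frac{16}{49} \cdot 29 \left(-30\right) = \frac{480}{49} \cdot 29 \left(-30\right) = \frac{13920}{49} \left(-30\right) = - \frac{417600}{49}$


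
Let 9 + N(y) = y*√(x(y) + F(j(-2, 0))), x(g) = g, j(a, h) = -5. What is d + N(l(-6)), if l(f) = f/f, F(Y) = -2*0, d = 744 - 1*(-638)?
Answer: 1374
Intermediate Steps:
d = 1382 (d = 744 + 638 = 1382)
F(Y) = 0
l(f) = 1
N(y) = -9 + y^(3/2) (N(y) = -9 + y*√(y + 0) = -9 + y*√y = -9 + y^(3/2))
d + N(l(-6)) = 1382 + (-9 + 1^(3/2)) = 1382 + (-9 + 1) = 1382 - 8 = 1374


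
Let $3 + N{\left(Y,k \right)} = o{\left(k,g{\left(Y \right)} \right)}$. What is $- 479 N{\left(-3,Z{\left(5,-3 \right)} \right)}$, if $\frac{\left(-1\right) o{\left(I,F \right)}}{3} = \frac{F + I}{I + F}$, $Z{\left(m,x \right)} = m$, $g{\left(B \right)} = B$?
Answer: $2874$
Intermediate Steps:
$o{\left(I,F \right)} = -3$ ($o{\left(I,F \right)} = - 3 \frac{F + I}{I + F} = - 3 \frac{F + I}{F + I} = \left(-3\right) 1 = -3$)
$N{\left(Y,k \right)} = -6$ ($N{\left(Y,k \right)} = -3 - 3 = -6$)
$- 479 N{\left(-3,Z{\left(5,-3 \right)} \right)} = \left(-479\right) \left(-6\right) = 2874$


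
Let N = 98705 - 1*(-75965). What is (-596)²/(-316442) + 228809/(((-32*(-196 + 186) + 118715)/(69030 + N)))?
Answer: 252071457323172/538109621 ≈ 4.6844e+5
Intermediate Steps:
N = 174670 (N = 98705 + 75965 = 174670)
(-596)²/(-316442) + 228809/(((-32*(-196 + 186) + 118715)/(69030 + N))) = (-596)²/(-316442) + 228809/(((-32*(-196 + 186) + 118715)/(69030 + 174670))) = 355216*(-1/316442) + 228809/(((-32*(-10) + 118715)/243700)) = -177608/158221 + 228809/(((320 + 118715)*(1/243700))) = -177608/158221 + 228809/((119035*(1/243700))) = -177608/158221 + 228809/(23807/48740) = -177608/158221 + 228809*(48740/23807) = -177608/158221 + 1593164380/3401 = 252071457323172/538109621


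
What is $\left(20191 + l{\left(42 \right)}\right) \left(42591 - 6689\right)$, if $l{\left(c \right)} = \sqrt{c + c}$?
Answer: $724897282 + 71804 \sqrt{21} \approx 7.2523 \cdot 10^{8}$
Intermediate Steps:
$l{\left(c \right)} = \sqrt{2} \sqrt{c}$ ($l{\left(c \right)} = \sqrt{2 c} = \sqrt{2} \sqrt{c}$)
$\left(20191 + l{\left(42 \right)}\right) \left(42591 - 6689\right) = \left(20191 + \sqrt{2} \sqrt{42}\right) \left(42591 - 6689\right) = \left(20191 + 2 \sqrt{21}\right) 35902 = 724897282 + 71804 \sqrt{21}$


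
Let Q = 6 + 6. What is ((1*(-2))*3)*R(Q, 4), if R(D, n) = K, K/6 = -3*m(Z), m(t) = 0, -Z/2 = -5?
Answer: 0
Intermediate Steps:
Z = 10 (Z = -2*(-5) = 10)
Q = 12
K = 0 (K = 6*(-3*0) = 6*0 = 0)
R(D, n) = 0
((1*(-2))*3)*R(Q, 4) = ((1*(-2))*3)*0 = -2*3*0 = -6*0 = 0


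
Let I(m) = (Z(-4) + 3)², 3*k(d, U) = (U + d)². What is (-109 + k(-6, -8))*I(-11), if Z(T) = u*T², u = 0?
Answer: -393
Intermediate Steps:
Z(T) = 0 (Z(T) = 0*T² = 0)
k(d, U) = (U + d)²/3
I(m) = 9 (I(m) = (0 + 3)² = 3² = 9)
(-109 + k(-6, -8))*I(-11) = (-109 + (-8 - 6)²/3)*9 = (-109 + (⅓)*(-14)²)*9 = (-109 + (⅓)*196)*9 = (-109 + 196/3)*9 = -131/3*9 = -393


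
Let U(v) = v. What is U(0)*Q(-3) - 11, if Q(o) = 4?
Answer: -11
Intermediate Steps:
U(0)*Q(-3) - 11 = 0*4 - 11 = 0 - 11 = -11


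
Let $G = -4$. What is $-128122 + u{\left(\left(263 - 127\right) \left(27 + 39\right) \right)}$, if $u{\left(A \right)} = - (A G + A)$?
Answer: $-101194$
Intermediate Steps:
$u{\left(A \right)} = 3 A$ ($u{\left(A \right)} = - (A \left(-4\right) + A) = - (- 4 A + A) = - \left(-3\right) A = 3 A$)
$-128122 + u{\left(\left(263 - 127\right) \left(27 + 39\right) \right)} = -128122 + 3 \left(263 - 127\right) \left(27 + 39\right) = -128122 + 3 \cdot 136 \cdot 66 = -128122 + 3 \cdot 8976 = -128122 + 26928 = -101194$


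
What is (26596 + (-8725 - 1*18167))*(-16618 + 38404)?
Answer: -6448656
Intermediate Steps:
(26596 + (-8725 - 1*18167))*(-16618 + 38404) = (26596 + (-8725 - 18167))*21786 = (26596 - 26892)*21786 = -296*21786 = -6448656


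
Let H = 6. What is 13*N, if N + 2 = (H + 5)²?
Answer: 1547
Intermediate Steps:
N = 119 (N = -2 + (6 + 5)² = -2 + 11² = -2 + 121 = 119)
13*N = 13*119 = 1547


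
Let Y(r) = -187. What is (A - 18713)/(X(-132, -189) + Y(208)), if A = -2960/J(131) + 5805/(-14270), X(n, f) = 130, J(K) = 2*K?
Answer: 7000680173/21310818 ≈ 328.50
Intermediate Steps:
A = -4376011/373874 (A = -2960/(2*131) + 5805/(-14270) = -2960/262 + 5805*(-1/14270) = -2960*1/262 - 1161/2854 = -1480/131 - 1161/2854 = -4376011/373874 ≈ -11.705)
(A - 18713)/(X(-132, -189) + Y(208)) = (-4376011/373874 - 18713)/(130 - 187) = -7000680173/373874/(-57) = -7000680173/373874*(-1/57) = 7000680173/21310818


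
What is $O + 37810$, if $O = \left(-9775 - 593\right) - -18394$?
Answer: $45836$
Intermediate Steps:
$O = 8026$ ($O = \left(-9775 - 593\right) + 18394 = -10368 + 18394 = 8026$)
$O + 37810 = 8026 + 37810 = 45836$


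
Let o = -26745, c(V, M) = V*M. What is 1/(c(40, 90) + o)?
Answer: -1/23145 ≈ -4.3206e-5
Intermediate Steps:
c(V, M) = M*V
1/(c(40, 90) + o) = 1/(90*40 - 26745) = 1/(3600 - 26745) = 1/(-23145) = -1/23145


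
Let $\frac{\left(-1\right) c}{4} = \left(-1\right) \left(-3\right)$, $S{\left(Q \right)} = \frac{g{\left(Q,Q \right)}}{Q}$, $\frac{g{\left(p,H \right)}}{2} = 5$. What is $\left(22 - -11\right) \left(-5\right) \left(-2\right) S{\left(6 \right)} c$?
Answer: $-6600$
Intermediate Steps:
$g{\left(p,H \right)} = 10$ ($g{\left(p,H \right)} = 2 \cdot 5 = 10$)
$S{\left(Q \right)} = \frac{10}{Q}$
$c = -12$ ($c = - 4 \left(\left(-1\right) \left(-3\right)\right) = \left(-4\right) 3 = -12$)
$\left(22 - -11\right) \left(-5\right) \left(-2\right) S{\left(6 \right)} c = \left(22 - -11\right) \left(-5\right) \left(-2\right) \frac{10}{6} \left(-12\right) = \left(22 + 11\right) 10 \cdot 10 \cdot \frac{1}{6} \left(-12\right) = 33 \cdot 10 \cdot \frac{5}{3} \left(-12\right) = 33 \cdot \frac{50}{3} \left(-12\right) = 33 \left(-200\right) = -6600$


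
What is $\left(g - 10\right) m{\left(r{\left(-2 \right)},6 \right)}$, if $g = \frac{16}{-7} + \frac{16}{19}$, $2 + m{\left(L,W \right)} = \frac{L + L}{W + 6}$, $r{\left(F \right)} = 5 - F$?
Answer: $\frac{3805}{399} \approx 9.5363$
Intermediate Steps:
$m{\left(L,W \right)} = -2 + \frac{2 L}{6 + W}$ ($m{\left(L,W \right)} = -2 + \frac{L + L}{W + 6} = -2 + \frac{2 L}{6 + W}$)
$g = - \frac{192}{133}$ ($g = 16 \left(- \frac{1}{7}\right) + 16 \cdot \frac{1}{19} = - \frac{16}{7} + \frac{16}{19} = - \frac{192}{133} \approx -1.4436$)
$\left(g - 10\right) m{\left(r{\left(-2 \right)},6 \right)} = \left(- \frac{192}{133} - 10\right) \frac{2 \left(-6 + \left(5 - -2\right) - 6\right)}{6 + 6} = - \frac{1522 \frac{2 \left(-6 + \left(5 + 2\right) - 6\right)}{12}}{133} = - \frac{1522 \cdot 2 \cdot \frac{1}{12} \left(-6 + 7 - 6\right)}{133} = - \frac{1522 \cdot 2 \cdot \frac{1}{12} \left(-5\right)}{133} = \left(- \frac{1522}{133}\right) \left(- \frac{5}{6}\right) = \frac{3805}{399}$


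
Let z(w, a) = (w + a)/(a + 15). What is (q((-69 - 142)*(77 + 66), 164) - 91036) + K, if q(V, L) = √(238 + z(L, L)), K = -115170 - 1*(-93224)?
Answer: -112982 + 9*√94870/179 ≈ -1.1297e+5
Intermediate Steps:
K = -21946 (K = -115170 + 93224 = -21946)
z(w, a) = (a + w)/(15 + a)
q(V, L) = √(238 + 2*L/(15 + L)) (q(V, L) = √(238 + (L + L)/(15 + L)) = √(238 + (2*L)/(15 + L)) = √(238 + 2*L/(15 + L)))
(q((-69 - 142)*(77 + 66), 164) - 91036) + K = (√30*√((119 + 8*164)/(15 + 164)) - 91036) - 21946 = (√30*√((119 + 1312)/179) - 91036) - 21946 = (√30*√((1/179)*1431) - 91036) - 21946 = (√30*√(1431/179) - 91036) - 21946 = (√30*(3*√28461/179) - 91036) - 21946 = (9*√94870/179 - 91036) - 21946 = (-91036 + 9*√94870/179) - 21946 = -112982 + 9*√94870/179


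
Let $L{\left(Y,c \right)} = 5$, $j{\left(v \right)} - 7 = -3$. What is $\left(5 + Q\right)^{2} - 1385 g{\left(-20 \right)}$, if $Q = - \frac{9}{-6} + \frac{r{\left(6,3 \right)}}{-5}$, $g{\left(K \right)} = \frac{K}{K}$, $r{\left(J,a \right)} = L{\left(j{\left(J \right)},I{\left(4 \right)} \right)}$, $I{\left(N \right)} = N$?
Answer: $- \frac{5419}{4} \approx -1354.8$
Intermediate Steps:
$j{\left(v \right)} = 4$ ($j{\left(v \right)} = 7 - 3 = 4$)
$r{\left(J,a \right)} = 5$
$g{\left(K \right)} = 1$
$Q = \frac{1}{2}$ ($Q = - \frac{9}{-6} + \frac{5}{-5} = \left(-9\right) \left(- \frac{1}{6}\right) + 5 \left(- \frac{1}{5}\right) = \frac{3}{2} - 1 = \frac{1}{2} \approx 0.5$)
$\left(5 + Q\right)^{2} - 1385 g{\left(-20 \right)} = \left(5 + \frac{1}{2}\right)^{2} - 1385 = \left(\frac{11}{2}\right)^{2} - 1385 = \frac{121}{4} - 1385 = - \frac{5419}{4}$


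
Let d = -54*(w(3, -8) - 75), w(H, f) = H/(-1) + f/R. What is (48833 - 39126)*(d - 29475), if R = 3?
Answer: -243830133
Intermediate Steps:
w(H, f) = -H + f/3 (w(H, f) = H/(-1) + f/3 = H*(-1) + f*(⅓) = -H + f/3)
d = 4356 (d = -54*((-1*3 + (⅓)*(-8)) - 75) = -54*((-3 - 8/3) - 75) = -54*(-17/3 - 75) = -54*(-242/3) = 4356)
(48833 - 39126)*(d - 29475) = (48833 - 39126)*(4356 - 29475) = 9707*(-25119) = -243830133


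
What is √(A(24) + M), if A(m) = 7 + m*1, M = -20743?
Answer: 2*I*√5178 ≈ 143.92*I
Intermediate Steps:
A(m) = 7 + m
√(A(24) + M) = √((7 + 24) - 20743) = √(31 - 20743) = √(-20712) = 2*I*√5178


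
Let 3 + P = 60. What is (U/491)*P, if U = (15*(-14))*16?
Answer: -191520/491 ≈ -390.06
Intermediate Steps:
P = 57 (P = -3 + 60 = 57)
U = -3360 (U = -210*16 = -3360)
(U/491)*P = -3360/491*57 = -191520/491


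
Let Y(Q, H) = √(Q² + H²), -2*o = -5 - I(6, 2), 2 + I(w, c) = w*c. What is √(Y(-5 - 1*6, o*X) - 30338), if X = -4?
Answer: √(-30338 + √1021) ≈ 174.09*I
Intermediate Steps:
I(w, c) = -2 + c*w (I(w, c) = -2 + w*c = -2 + c*w)
o = 15/2 (o = -(-5 - (-2 + 2*6))/2 = -(-5 - (-2 + 12))/2 = -(-5 - 1*10)/2 = -(-5 - 10)/2 = -½*(-15) = 15/2 ≈ 7.5000)
Y(Q, H) = √(H² + Q²)
√(Y(-5 - 1*6, o*X) - 30338) = √(√(((15/2)*(-4))² + (-5 - 1*6)²) - 30338) = √(√((-30)² + (-5 - 6)²) - 30338) = √(√(900 + (-11)²) - 30338) = √(√(900 + 121) - 30338) = √(√1021 - 30338) = √(-30338 + √1021)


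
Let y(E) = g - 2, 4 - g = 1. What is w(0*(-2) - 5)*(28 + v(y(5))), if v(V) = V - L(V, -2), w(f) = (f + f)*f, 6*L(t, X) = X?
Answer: 4400/3 ≈ 1466.7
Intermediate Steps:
g = 3 (g = 4 - 1*1 = 4 - 1 = 3)
L(t, X) = X/6
y(E) = 1 (y(E) = 3 - 2 = 1)
w(f) = 2*f² (w(f) = (2*f)*f = 2*f²)
v(V) = ⅓ + V (v(V) = V - (-2)/6 = V - 1*(-⅓) = V + ⅓ = ⅓ + V)
w(0*(-2) - 5)*(28 + v(y(5))) = (2*(0*(-2) - 5)²)*(28 + (⅓ + 1)) = (2*(0 - 5)²)*(28 + 4/3) = (2*(-5)²)*(88/3) = (2*25)*(88/3) = 50*(88/3) = 4400/3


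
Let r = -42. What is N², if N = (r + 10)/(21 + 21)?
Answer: 256/441 ≈ 0.58050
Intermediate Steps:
N = -16/21 (N = (-42 + 10)/(21 + 21) = -32/42 = -32*1/42 = -16/21 ≈ -0.76190)
N² = (-16/21)² = 256/441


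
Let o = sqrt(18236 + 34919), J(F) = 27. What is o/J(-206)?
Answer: sqrt(53155)/27 ≈ 8.5390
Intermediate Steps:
o = sqrt(53155) ≈ 230.55
o/J(-206) = sqrt(53155)/27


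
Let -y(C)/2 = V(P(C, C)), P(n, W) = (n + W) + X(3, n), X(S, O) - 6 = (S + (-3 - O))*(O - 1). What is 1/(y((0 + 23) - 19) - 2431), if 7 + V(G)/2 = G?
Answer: -1/2411 ≈ -0.00041477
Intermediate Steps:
X(S, O) = 6 + (-1 + O)*(-3 + S - O) (X(S, O) = 6 + (S + (-3 - O))*(O - 1) = 6 + (-3 + S - O)*(-1 + O) = 6 + (-1 + O)*(-3 + S - O))
P(n, W) = 6 + W - n² + 2*n (P(n, W) = (n + W) + (9 - 1*3 - n² - 2*n + n*3) = (W + n) + (9 - 3 - n² - 2*n + 3*n) = (W + n) + (6 + n - n²) = 6 + W - n² + 2*n)
V(G) = -14 + 2*G
y(C) = 4 - 12*C + 4*C² (y(C) = -2*(-14 + 2*(6 + C - C² + 2*C)) = -2*(-14 + 2*(6 - C² + 3*C)) = -2*(-14 + (12 - 2*C² + 6*C)) = -2*(-2 - 2*C² + 6*C) = 4 - 12*C + 4*C²)
1/(y((0 + 23) - 19) - 2431) = 1/((4 - 12*((0 + 23) - 19) + 4*((0 + 23) - 19)²) - 2431) = 1/((4 - 12*(23 - 19) + 4*(23 - 19)²) - 2431) = 1/((4 - 12*4 + 4*4²) - 2431) = 1/((4 - 48 + 4*16) - 2431) = 1/((4 - 48 + 64) - 2431) = 1/(20 - 2431) = 1/(-2411) = -1/2411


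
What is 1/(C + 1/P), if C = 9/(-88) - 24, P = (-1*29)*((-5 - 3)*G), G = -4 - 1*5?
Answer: -2871/69199 ≈ -0.041489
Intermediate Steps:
G = -9 (G = -4 - 5 = -9)
P = -2088 (P = (-1*29)*((-5 - 3)*(-9)) = -(-232)*(-9) = -29*72 = -2088)
C = -2121/88 (C = -1/88*9 - 24 = -9/88 - 24 = -2121/88 ≈ -24.102)
1/(C + 1/P) = 1/(-2121/88 + 1/(-2088)) = 1/(-2121/88 - 1/2088) = 1/(-69199/2871) = -2871/69199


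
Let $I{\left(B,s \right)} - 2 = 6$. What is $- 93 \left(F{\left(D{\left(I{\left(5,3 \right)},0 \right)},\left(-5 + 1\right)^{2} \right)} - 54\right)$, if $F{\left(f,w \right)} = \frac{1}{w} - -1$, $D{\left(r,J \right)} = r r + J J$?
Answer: $\frac{78771}{16} \approx 4923.2$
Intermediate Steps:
$I{\left(B,s \right)} = 8$ ($I{\left(B,s \right)} = 2 + 6 = 8$)
$D{\left(r,J \right)} = J^{2} + r^{2}$ ($D{\left(r,J \right)} = r^{2} + J^{2} = J^{2} + r^{2}$)
$F{\left(f,w \right)} = 1 + \frac{1}{w}$ ($F{\left(f,w \right)} = \frac{1}{w} + 1 = 1 + \frac{1}{w}$)
$- 93 \left(F{\left(D{\left(I{\left(5,3 \right)},0 \right)},\left(-5 + 1\right)^{2} \right)} - 54\right) = - 93 \left(\frac{1 + \left(-5 + 1\right)^{2}}{\left(-5 + 1\right)^{2}} - 54\right) = - 93 \left(\frac{1 + \left(-4\right)^{2}}{\left(-4\right)^{2}} - 54\right) = - 93 \left(\frac{1 + 16}{16} - 54\right) = - 93 \left(\frac{1}{16} \cdot 17 - 54\right) = - 93 \left(\frac{17}{16} - 54\right) = \left(-93\right) \left(- \frac{847}{16}\right) = \frac{78771}{16}$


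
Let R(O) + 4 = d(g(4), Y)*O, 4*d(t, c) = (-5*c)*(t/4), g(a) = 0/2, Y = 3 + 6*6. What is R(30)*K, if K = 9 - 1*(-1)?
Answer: -40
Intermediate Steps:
Y = 39 (Y = 3 + 36 = 39)
g(a) = 0 (g(a) = 0*(½) = 0)
d(t, c) = -5*c*t/16 (d(t, c) = ((-5*c)*(t/4))/4 = (-5*c*t/4)/4 = -5*c*t/16)
K = 10 (K = 9 + 1 = 10)
R(O) = -4 (R(O) = -4 + (-5/16*39*0)*O = -4 + 0*O = -4 + 0 = -4)
R(30)*K = -4*10 = -40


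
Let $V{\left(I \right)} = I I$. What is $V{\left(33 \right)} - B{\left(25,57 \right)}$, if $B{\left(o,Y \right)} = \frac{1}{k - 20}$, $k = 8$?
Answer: $\frac{13069}{12} \approx 1089.1$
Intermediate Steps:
$V{\left(I \right)} = I^{2}$
$B{\left(o,Y \right)} = - \frac{1}{12}$ ($B{\left(o,Y \right)} = \frac{1}{8 - 20} = \frac{1}{-12} = - \frac{1}{12}$)
$V{\left(33 \right)} - B{\left(25,57 \right)} = 33^{2} - - \frac{1}{12} = 1089 + \frac{1}{12} = \frac{13069}{12}$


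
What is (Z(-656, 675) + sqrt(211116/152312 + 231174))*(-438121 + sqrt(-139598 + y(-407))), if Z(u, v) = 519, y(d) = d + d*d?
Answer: -(82002 + sqrt(5771062338))*(438121 - 2*sqrt(6411))/158 ≈ -4.3788e+8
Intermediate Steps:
y(d) = d + d**2
(Z(-656, 675) + sqrt(211116/152312 + 231174))*(-438121 + sqrt(-139598 + y(-407))) = (519 + sqrt(211116/152312 + 231174))*(-438121 + sqrt(-139598 - 407*(1 - 407))) = (519 + sqrt(211116*(1/152312) + 231174))*(-438121 + sqrt(-139598 - 407*(-406))) = (519 + sqrt(219/158 + 231174))*(-438121 + sqrt(-139598 + 165242)) = (519 + sqrt(36525711/158))*(-438121 + sqrt(25644)) = (519 + sqrt(5771062338)/158)*(-438121 + 2*sqrt(6411)) = (-438121 + 2*sqrt(6411))*(519 + sqrt(5771062338)/158)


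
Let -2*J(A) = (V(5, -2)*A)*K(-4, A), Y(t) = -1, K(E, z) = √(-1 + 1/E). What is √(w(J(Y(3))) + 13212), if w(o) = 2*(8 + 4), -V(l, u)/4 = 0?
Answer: 2*√3309 ≈ 115.05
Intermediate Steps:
V(l, u) = 0 (V(l, u) = -4*0 = 0)
K(E, z) = √(-1 + 1/E)
J(A) = 0 (J(A) = -0*A*√((1 - 1*(-4))/(-4))/2 = -0*√(-(1 + 4)/4) = -0*√(-¼*5) = -0*√(-5/4) = -0*I*√5/2 = -½*0 = 0)
w(o) = 24 (w(o) = 2*12 = 24)
√(w(J(Y(3))) + 13212) = √(24 + 13212) = √13236 = 2*√3309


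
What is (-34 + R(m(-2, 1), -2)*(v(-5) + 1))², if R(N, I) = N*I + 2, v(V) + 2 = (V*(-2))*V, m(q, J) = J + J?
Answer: 4624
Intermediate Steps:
m(q, J) = 2*J
v(V) = -2 - 2*V² (v(V) = -2 + (V*(-2))*V = -2 + (-2*V)*V = -2 - 2*V²)
R(N, I) = 2 + I*N (R(N, I) = I*N + 2 = 2 + I*N)
(-34 + R(m(-2, 1), -2)*(v(-5) + 1))² = (-34 + (2 - 4)*((-2 - 2*(-5)²) + 1))² = (-34 + (2 - 2*2)*((-2 - 2*25) + 1))² = (-34 + (2 - 4)*((-2 - 50) + 1))² = (-34 - 2*(-52 + 1))² = (-34 - 2*(-51))² = (-34 + 102)² = 68² = 4624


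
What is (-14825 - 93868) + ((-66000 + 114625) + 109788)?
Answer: 49720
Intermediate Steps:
(-14825 - 93868) + ((-66000 + 114625) + 109788) = -108693 + (48625 + 109788) = -108693 + 158413 = 49720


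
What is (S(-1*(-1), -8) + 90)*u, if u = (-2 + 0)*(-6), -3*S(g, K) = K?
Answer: 1112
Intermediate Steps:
S(g, K) = -K/3
u = 12 (u = -2*(-6) = 12)
(S(-1*(-1), -8) + 90)*u = (-1/3*(-8) + 90)*12 = (8/3 + 90)*12 = (278/3)*12 = 1112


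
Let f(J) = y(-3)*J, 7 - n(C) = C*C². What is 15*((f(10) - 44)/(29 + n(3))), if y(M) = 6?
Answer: 80/3 ≈ 26.667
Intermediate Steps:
n(C) = 7 - C³ (n(C) = 7 - C*C² = 7 - C³)
f(J) = 6*J
15*((f(10) - 44)/(29 + n(3))) = 15*((6*10 - 44)/(29 + (7 - 1*3³))) = 15*((60 - 44)/(29 + (7 - 1*27))) = 15*(16/(29 + (7 - 27))) = 15*(16/(29 - 20)) = 15*(16/9) = 80/3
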